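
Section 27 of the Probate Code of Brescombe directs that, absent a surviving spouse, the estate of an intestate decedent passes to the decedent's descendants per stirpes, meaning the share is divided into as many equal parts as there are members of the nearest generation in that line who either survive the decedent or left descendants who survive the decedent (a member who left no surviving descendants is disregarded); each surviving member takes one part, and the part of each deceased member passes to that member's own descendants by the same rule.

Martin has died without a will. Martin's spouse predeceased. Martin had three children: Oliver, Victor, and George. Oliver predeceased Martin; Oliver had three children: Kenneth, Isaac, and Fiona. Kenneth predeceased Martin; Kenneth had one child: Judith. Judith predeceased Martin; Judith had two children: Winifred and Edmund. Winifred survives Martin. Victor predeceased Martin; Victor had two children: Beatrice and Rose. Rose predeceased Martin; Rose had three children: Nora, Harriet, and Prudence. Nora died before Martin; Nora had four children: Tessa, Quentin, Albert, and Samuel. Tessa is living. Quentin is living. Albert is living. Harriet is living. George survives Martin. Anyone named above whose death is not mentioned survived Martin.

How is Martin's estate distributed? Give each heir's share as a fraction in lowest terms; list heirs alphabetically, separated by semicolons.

Albert 1/72; Beatrice 1/6; Edmund 1/18; Fiona 1/9; George 1/3; Harriet 1/18; Isaac 1/9; Prudence 1/18; Quentin 1/72; Samuel 1/72; Tessa 1/72; Winifred 1/18

There is no surviving spouse, so the entire estate passes to Martin's descendants per stirpes.
The estate is divided into 3 equal shares of 1/3 among Oliver, Victor, George.
Oliver predeceased; the 1/3 allotted to Oliver's branch passes to Oliver's issue by representation.
The 1/3 is divided into 3 equal shares of 1/9 among Kenneth, Isaac, Fiona.
Kenneth predeceased; the 1/9 allotted to Kenneth's branch passes to Kenneth's issue by representation.
Judith's line is the sole branch at this level, so the full 1/9 passes to Judith's issue by representation.
The 1/9 is divided into 2 equal shares of 1/18 among Winifred, Edmund.
Winifred is living and takes 1/18.
Edmund is living and takes 1/18.
Isaac is living and takes 1/9.
Fiona is living and takes 1/9.
Victor predeceased; the 1/3 allotted to Victor's branch passes to Victor's issue by representation.
The 1/3 is divided into 2 equal shares of 1/6 among Beatrice, Rose.
Beatrice is living and takes 1/6.
Rose predeceased; the 1/6 allotted to Rose's branch passes to Rose's issue by representation.
The 1/6 is divided into 3 equal shares of 1/18 among Nora, Harriet, Prudence.
Nora predeceased; the 1/18 allotted to Nora's branch passes to Nora's issue by representation.
The 1/18 is divided into 4 equal shares of 1/72 among Tessa, Quentin, Albert, Samuel.
Tessa is living and takes 1/72.
Quentin is living and takes 1/72.
Albert is living and takes 1/72.
Samuel is living and takes 1/72.
Harriet is living and takes 1/18.
Prudence is living and takes 1/18.
George is living and takes 1/3.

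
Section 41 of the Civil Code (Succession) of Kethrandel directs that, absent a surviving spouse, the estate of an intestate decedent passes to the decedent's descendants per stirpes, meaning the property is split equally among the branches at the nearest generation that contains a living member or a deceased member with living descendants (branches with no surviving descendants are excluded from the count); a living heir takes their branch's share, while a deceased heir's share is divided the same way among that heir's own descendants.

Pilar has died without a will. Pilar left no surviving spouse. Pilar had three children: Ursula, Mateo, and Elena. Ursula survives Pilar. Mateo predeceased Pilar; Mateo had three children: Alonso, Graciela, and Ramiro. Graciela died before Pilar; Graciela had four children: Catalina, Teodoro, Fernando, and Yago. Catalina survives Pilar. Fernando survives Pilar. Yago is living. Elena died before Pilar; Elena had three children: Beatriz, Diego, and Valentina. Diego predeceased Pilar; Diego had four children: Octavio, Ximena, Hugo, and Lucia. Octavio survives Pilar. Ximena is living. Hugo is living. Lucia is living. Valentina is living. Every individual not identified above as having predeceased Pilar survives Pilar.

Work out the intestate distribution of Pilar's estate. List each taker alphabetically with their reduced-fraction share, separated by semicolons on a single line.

Alonso 1/9; Beatriz 1/9; Catalina 1/36; Fernando 1/36; Hugo 1/36; Lucia 1/36; Octavio 1/36; Ramiro 1/9; Teodoro 1/36; Ursula 1/3; Valentina 1/9; Ximena 1/36; Yago 1/36

There is no surviving spouse, so the entire estate passes to Pilar's descendants per stirpes.
The estate is divided into 3 equal shares of 1/3 among Ursula, Mateo, Elena.
Ursula is living and takes 1/3.
Mateo predeceased; the 1/3 allotted to Mateo's branch passes to Mateo's issue by representation.
The 1/3 is divided into 3 equal shares of 1/9 among Alonso, Graciela, Ramiro.
Alonso is living and takes 1/9.
Graciela predeceased; the 1/9 allotted to Graciela's branch passes to Graciela's issue by representation.
The 1/9 is divided into 4 equal shares of 1/36 among Catalina, Teodoro, Fernando, Yago.
Catalina is living and takes 1/36.
Teodoro is living and takes 1/36.
Fernando is living and takes 1/36.
Yago is living and takes 1/36.
Ramiro is living and takes 1/9.
Elena predeceased; the 1/3 allotted to Elena's branch passes to Elena's issue by representation.
The 1/3 is divided into 3 equal shares of 1/9 among Beatriz, Diego, Valentina.
Beatriz is living and takes 1/9.
Diego predeceased; the 1/9 allotted to Diego's branch passes to Diego's issue by representation.
The 1/9 is divided into 4 equal shares of 1/36 among Octavio, Ximena, Hugo, Lucia.
Octavio is living and takes 1/36.
Ximena is living and takes 1/36.
Hugo is living and takes 1/36.
Lucia is living and takes 1/36.
Valentina is living and takes 1/9.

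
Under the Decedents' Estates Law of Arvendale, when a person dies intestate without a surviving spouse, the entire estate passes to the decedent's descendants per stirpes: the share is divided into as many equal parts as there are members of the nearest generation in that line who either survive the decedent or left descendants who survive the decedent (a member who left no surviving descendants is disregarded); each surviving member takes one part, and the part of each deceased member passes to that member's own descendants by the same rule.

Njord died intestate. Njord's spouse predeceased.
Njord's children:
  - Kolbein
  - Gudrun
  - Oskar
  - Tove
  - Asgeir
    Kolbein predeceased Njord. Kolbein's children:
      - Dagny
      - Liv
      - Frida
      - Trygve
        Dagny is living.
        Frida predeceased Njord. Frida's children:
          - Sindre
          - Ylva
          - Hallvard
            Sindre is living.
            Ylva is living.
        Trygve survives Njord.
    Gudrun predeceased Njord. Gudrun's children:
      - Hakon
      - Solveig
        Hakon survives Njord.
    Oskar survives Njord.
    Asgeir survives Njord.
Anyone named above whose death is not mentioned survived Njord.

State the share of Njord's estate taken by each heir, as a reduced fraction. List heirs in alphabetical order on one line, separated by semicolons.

Asgeir 1/5; Dagny 1/20; Hakon 1/10; Hallvard 1/60; Liv 1/20; Oskar 1/5; Sindre 1/60; Solveig 1/10; Tove 1/5; Trygve 1/20; Ylva 1/60

There is no surviving spouse, so the entire estate passes to Njord's descendants per stirpes.
The estate is divided into 5 equal shares of 1/5 among Kolbein, Gudrun, Oskar, Tove, Asgeir.
Kolbein predeceased; the 1/5 allotted to Kolbein's branch passes to Kolbein's issue by representation.
The 1/5 is divided into 4 equal shares of 1/20 among Dagny, Liv, Frida, Trygve.
Dagny is living and takes 1/20.
Liv is living and takes 1/20.
Frida predeceased; the 1/20 allotted to Frida's branch passes to Frida's issue by representation.
The 1/20 is divided into 3 equal shares of 1/60 among Sindre, Ylva, Hallvard.
Sindre is living and takes 1/60.
Ylva is living and takes 1/60.
Hallvard is living and takes 1/60.
Trygve is living and takes 1/20.
Gudrun predeceased; the 1/5 allotted to Gudrun's branch passes to Gudrun's issue by representation.
The 1/5 is divided into 2 equal shares of 1/10 among Hakon, Solveig.
Hakon is living and takes 1/10.
Solveig is living and takes 1/10.
Oskar is living and takes 1/5.
Tove is living and takes 1/5.
Asgeir is living and takes 1/5.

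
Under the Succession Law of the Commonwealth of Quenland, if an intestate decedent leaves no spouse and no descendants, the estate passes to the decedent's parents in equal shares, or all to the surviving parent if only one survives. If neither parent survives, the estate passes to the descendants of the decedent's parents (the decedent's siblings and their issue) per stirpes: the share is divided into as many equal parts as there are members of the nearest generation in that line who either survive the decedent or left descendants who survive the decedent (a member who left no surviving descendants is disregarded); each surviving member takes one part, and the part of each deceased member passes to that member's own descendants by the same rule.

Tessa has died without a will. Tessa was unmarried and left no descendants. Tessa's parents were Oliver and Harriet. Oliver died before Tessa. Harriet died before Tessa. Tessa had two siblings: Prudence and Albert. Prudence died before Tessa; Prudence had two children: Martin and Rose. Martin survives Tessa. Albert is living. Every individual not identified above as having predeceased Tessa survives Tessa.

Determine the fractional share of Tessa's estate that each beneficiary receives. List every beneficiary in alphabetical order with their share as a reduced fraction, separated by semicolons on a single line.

Albert 1/2; Martin 1/4; Rose 1/4

Neither parent survives and there are no descendants, so the estate passes to Tessa's siblings and their issue per stirpes.
The estate is divided into 2 equal shares of 1/2 among Prudence, Albert.
Prudence predeceased; the 1/2 allotted to Prudence's branch passes to Prudence's issue by representation.
The 1/2 is divided into 2 equal shares of 1/4 among Martin, Rose.
Martin is living and takes 1/4.
Rose is living and takes 1/4.
Albert is living and takes 1/2.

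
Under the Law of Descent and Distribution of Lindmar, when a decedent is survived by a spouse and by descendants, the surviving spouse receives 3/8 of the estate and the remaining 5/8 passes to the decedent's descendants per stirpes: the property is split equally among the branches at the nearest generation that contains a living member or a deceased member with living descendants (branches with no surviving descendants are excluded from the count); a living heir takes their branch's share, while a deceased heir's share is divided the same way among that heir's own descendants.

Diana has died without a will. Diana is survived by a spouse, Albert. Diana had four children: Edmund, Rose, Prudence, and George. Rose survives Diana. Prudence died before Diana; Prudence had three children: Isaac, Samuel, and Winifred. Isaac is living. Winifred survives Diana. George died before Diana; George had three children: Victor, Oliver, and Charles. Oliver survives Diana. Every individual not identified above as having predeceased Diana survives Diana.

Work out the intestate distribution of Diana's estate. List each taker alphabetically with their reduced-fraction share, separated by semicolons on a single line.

Albert 3/8; Charles 5/96; Edmund 5/32; Isaac 5/96; Oliver 5/96; Rose 5/32; Samuel 5/96; Victor 5/96; Winifred 5/96

Albert, as surviving spouse, takes 3/8.
The remaining 5/8 passes to Diana's descendants per stirpes.
The 5/8 is divided into 4 equal shares of 5/32 among Edmund, Rose, Prudence, George.
Edmund is living and takes 5/32.
Rose is living and takes 5/32.
Prudence predeceased; the 5/32 allotted to Prudence's branch passes to Prudence's issue by representation.
The 5/32 is divided into 3 equal shares of 5/96 among Isaac, Samuel, Winifred.
Isaac is living and takes 5/96.
Samuel is living and takes 5/96.
Winifred is living and takes 5/96.
George predeceased; the 5/32 allotted to George's branch passes to George's issue by representation.
The 5/32 is divided into 3 equal shares of 5/96 among Victor, Oliver, Charles.
Victor is living and takes 5/96.
Oliver is living and takes 5/96.
Charles is living and takes 5/96.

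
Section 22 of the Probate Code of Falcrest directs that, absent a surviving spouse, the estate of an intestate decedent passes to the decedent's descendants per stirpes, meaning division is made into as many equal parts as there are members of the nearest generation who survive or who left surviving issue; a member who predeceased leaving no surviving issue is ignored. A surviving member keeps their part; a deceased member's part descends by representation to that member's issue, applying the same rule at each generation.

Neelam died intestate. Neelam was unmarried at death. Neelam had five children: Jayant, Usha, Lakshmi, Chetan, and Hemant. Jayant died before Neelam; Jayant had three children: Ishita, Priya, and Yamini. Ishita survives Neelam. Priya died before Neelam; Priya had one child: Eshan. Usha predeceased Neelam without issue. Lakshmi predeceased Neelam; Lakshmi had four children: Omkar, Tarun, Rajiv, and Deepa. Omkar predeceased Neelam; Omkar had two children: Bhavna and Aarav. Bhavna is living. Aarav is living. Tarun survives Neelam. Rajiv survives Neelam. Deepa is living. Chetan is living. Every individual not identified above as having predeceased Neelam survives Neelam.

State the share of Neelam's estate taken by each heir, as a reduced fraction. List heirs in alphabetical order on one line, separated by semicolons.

There is no surviving spouse, so the entire estate passes to Neelam's descendants per stirpes.
Usha left no surviving issue, so that branch lapses and is disregarded.
The estate is divided into 4 equal shares of 1/4 among Jayant, Lakshmi, Chetan, Hemant.
Jayant predeceased; the 1/4 allotted to Jayant's branch passes to Jayant's issue by representation.
The 1/4 is divided into 3 equal shares of 1/12 among Ishita, Priya, Yamini.
Ishita is living and takes 1/12.
Priya predeceased; the 1/12 allotted to Priya's branch passes to Priya's issue by representation.
Eshan is the sole taker at this level and receives the full 1/12.
Yamini is living and takes 1/12.
Lakshmi predeceased; the 1/4 allotted to Lakshmi's branch passes to Lakshmi's issue by representation.
The 1/4 is divided into 4 equal shares of 1/16 among Omkar, Tarun, Rajiv, Deepa.
Omkar predeceased; the 1/16 allotted to Omkar's branch passes to Omkar's issue by representation.
The 1/16 is divided into 2 equal shares of 1/32 among Bhavna, Aarav.
Bhavna is living and takes 1/32.
Aarav is living and takes 1/32.
Tarun is living and takes 1/16.
Rajiv is living and takes 1/16.
Deepa is living and takes 1/16.
Chetan is living and takes 1/4.
Hemant is living and takes 1/4.

Aarav 1/32; Bhavna 1/32; Chetan 1/4; Deepa 1/16; Eshan 1/12; Hemant 1/4; Ishita 1/12; Rajiv 1/16; Tarun 1/16; Yamini 1/12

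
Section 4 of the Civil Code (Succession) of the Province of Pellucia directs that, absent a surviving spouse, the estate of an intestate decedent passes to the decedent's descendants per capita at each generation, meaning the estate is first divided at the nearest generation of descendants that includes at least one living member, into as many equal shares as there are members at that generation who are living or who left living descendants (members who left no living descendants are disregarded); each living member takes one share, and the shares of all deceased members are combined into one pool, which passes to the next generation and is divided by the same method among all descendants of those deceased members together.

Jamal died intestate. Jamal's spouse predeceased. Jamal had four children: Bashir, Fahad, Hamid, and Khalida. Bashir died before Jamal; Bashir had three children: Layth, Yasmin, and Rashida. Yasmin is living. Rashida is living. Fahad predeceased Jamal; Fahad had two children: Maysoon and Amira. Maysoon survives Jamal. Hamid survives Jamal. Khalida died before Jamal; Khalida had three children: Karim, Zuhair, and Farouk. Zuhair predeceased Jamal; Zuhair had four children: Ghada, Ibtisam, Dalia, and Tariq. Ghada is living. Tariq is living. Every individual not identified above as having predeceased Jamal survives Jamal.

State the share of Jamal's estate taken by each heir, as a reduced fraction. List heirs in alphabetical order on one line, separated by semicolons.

There is no surviving spouse, so the entire estate passes to Jamal's descendants per capita at each generation.
At generation 1 (Bashir, Fahad, Hamid, Khalida) there are 4 shares of (1)/4 = 1/4 each.
Living: Hamid — each takes 1/4.
Deceased: Bashir, Fahad, and Khalida. Their combined 3/4 is pooled and carried to generation 2.
At generation 2 (Layth, Yasmin, Rashida, Maysoon, Amira, Karim, Zuhair, Farouk) there are 8 shares of (3/4)/8 = 3/32 each.
Living: Layth, Yasmin, Rashida, Maysoon, Amira, Karim, and Farouk — each takes 3/32.
Deceased: Zuhair. That 3/32 share is carried to generation 3.
At generation 3 (Ghada, Ibtisam, Dalia, Tariq) there are 4 shares of (3/32)/4 = 3/128 each.
Living: Ghada, Ibtisam, Dalia, and Tariq — each takes 3/128.

Amira 3/32; Dalia 3/128; Farouk 3/32; Ghada 3/128; Hamid 1/4; Ibtisam 3/128; Karim 3/32; Layth 3/32; Maysoon 3/32; Rashida 3/32; Tariq 3/128; Yasmin 3/32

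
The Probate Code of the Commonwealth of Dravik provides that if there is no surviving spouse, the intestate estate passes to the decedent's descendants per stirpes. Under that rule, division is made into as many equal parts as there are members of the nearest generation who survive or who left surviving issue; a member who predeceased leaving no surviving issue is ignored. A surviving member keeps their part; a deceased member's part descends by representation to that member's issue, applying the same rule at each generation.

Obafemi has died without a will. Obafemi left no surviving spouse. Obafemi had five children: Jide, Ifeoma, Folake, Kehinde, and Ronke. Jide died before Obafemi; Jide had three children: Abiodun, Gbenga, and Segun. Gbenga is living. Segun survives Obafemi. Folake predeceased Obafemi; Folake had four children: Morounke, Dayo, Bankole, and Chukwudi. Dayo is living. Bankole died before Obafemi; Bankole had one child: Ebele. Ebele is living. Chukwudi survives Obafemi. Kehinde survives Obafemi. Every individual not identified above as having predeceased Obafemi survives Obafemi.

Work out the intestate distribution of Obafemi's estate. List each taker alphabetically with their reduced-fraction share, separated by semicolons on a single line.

Abiodun 1/15; Chukwudi 1/20; Dayo 1/20; Ebele 1/20; Gbenga 1/15; Ifeoma 1/5; Kehinde 1/5; Morounke 1/20; Ronke 1/5; Segun 1/15

There is no surviving spouse, so the entire estate passes to Obafemi's descendants per stirpes.
The estate is divided into 5 equal shares of 1/5 among Jide, Ifeoma, Folake, Kehinde, Ronke.
Jide predeceased; the 1/5 allotted to Jide's branch passes to Jide's issue by representation.
The 1/5 is divided into 3 equal shares of 1/15 among Abiodun, Gbenga, Segun.
Abiodun is living and takes 1/15.
Gbenga is living and takes 1/15.
Segun is living and takes 1/15.
Ifeoma is living and takes 1/5.
Folake predeceased; the 1/5 allotted to Folake's branch passes to Folake's issue by representation.
The 1/5 is divided into 4 equal shares of 1/20 among Morounke, Dayo, Bankole, Chukwudi.
Morounke is living and takes 1/20.
Dayo is living and takes 1/20.
Bankole predeceased; the 1/20 allotted to Bankole's branch passes to Bankole's issue by representation.
Ebele is the sole taker at this level and receives the full 1/20.
Chukwudi is living and takes 1/20.
Kehinde is living and takes 1/5.
Ronke is living and takes 1/5.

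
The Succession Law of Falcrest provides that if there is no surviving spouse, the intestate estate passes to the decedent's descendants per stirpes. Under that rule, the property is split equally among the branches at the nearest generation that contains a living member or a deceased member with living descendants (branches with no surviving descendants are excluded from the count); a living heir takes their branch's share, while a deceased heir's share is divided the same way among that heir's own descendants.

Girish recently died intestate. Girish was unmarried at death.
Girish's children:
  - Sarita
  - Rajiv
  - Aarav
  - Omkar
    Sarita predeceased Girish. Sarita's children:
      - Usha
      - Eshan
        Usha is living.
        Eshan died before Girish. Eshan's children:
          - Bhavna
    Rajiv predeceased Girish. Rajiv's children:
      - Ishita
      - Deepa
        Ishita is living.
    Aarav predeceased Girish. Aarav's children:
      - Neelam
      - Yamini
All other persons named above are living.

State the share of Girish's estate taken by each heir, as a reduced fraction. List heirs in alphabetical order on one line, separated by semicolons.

There is no surviving spouse, so the entire estate passes to Girish's descendants per stirpes.
The estate is divided into 4 equal shares of 1/4 among Sarita, Rajiv, Aarav, Omkar.
Sarita predeceased; the 1/4 allotted to Sarita's branch passes to Sarita's issue by representation.
The 1/4 is divided into 2 equal shares of 1/8 among Usha, Eshan.
Usha is living and takes 1/8.
Eshan predeceased; the 1/8 allotted to Eshan's branch passes to Eshan's issue by representation.
Bhavna is the sole taker at this level and receives the full 1/8.
Rajiv predeceased; the 1/4 allotted to Rajiv's branch passes to Rajiv's issue by representation.
The 1/4 is divided into 2 equal shares of 1/8 among Ishita, Deepa.
Ishita is living and takes 1/8.
Deepa is living and takes 1/8.
Aarav predeceased; the 1/4 allotted to Aarav's branch passes to Aarav's issue by representation.
The 1/4 is divided into 2 equal shares of 1/8 among Neelam, Yamini.
Neelam is living and takes 1/8.
Yamini is living and takes 1/8.
Omkar is living and takes 1/4.

Bhavna 1/8; Deepa 1/8; Ishita 1/8; Neelam 1/8; Omkar 1/4; Usha 1/8; Yamini 1/8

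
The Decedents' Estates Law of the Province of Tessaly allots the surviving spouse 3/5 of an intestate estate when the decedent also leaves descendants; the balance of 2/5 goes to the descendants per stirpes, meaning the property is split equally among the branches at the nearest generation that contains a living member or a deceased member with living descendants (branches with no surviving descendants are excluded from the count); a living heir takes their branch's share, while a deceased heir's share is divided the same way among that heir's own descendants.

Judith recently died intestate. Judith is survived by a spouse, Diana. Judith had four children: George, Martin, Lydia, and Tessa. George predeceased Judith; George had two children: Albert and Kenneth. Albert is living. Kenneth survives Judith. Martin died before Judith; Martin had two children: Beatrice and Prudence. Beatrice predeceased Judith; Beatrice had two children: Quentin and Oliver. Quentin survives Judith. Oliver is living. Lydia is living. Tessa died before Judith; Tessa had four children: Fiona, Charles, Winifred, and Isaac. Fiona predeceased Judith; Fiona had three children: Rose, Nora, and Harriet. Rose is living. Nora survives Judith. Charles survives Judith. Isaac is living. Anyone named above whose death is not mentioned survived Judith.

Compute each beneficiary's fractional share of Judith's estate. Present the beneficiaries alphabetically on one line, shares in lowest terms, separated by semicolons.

Albert 1/20; Charles 1/40; Diana 3/5; Harriet 1/120; Isaac 1/40; Kenneth 1/20; Lydia 1/10; Nora 1/120; Oliver 1/40; Prudence 1/20; Quentin 1/40; Rose 1/120; Winifred 1/40

Diana, as surviving spouse, takes 3/5.
The remaining 2/5 passes to Judith's descendants per stirpes.
The 2/5 is divided into 4 equal shares of 1/10 among George, Martin, Lydia, Tessa.
George predeceased; the 1/10 allotted to George's branch passes to George's issue by representation.
The 1/10 is divided into 2 equal shares of 1/20 among Albert, Kenneth.
Albert is living and takes 1/20.
Kenneth is living and takes 1/20.
Martin predeceased; the 1/10 allotted to Martin's branch passes to Martin's issue by representation.
The 1/10 is divided into 2 equal shares of 1/20 among Beatrice, Prudence.
Beatrice predeceased; the 1/20 allotted to Beatrice's branch passes to Beatrice's issue by representation.
The 1/20 is divided into 2 equal shares of 1/40 among Quentin, Oliver.
Quentin is living and takes 1/40.
Oliver is living and takes 1/40.
Prudence is living and takes 1/20.
Lydia is living and takes 1/10.
Tessa predeceased; the 1/10 allotted to Tessa's branch passes to Tessa's issue by representation.
The 1/10 is divided into 4 equal shares of 1/40 among Fiona, Charles, Winifred, Isaac.
Fiona predeceased; the 1/40 allotted to Fiona's branch passes to Fiona's issue by representation.
The 1/40 is divided into 3 equal shares of 1/120 among Rose, Nora, Harriet.
Rose is living and takes 1/120.
Nora is living and takes 1/120.
Harriet is living and takes 1/120.
Charles is living and takes 1/40.
Winifred is living and takes 1/40.
Isaac is living and takes 1/40.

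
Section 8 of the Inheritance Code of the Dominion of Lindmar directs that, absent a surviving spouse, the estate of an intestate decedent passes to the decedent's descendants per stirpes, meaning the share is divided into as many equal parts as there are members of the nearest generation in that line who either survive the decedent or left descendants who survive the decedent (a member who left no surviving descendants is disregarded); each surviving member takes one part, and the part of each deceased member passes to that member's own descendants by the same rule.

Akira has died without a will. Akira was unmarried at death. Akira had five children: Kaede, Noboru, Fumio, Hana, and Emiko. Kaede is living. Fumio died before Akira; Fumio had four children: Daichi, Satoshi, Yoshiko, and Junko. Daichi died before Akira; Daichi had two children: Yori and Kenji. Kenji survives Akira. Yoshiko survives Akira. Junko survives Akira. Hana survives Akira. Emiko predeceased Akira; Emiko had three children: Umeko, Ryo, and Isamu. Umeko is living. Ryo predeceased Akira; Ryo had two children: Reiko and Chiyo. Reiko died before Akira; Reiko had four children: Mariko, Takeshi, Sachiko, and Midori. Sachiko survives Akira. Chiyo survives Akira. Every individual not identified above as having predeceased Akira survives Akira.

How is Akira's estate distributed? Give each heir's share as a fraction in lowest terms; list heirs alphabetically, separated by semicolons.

There is no surviving spouse, so the entire estate passes to Akira's descendants per stirpes.
The estate is divided into 5 equal shares of 1/5 among Kaede, Noboru, Fumio, Hana, Emiko.
Kaede is living and takes 1/5.
Noboru is living and takes 1/5.
Fumio predeceased; the 1/5 allotted to Fumio's branch passes to Fumio's issue by representation.
The 1/5 is divided into 4 equal shares of 1/20 among Daichi, Satoshi, Yoshiko, Junko.
Daichi predeceased; the 1/20 allotted to Daichi's branch passes to Daichi's issue by representation.
The 1/20 is divided into 2 equal shares of 1/40 among Yori, Kenji.
Yori is living and takes 1/40.
Kenji is living and takes 1/40.
Satoshi is living and takes 1/20.
Yoshiko is living and takes 1/20.
Junko is living and takes 1/20.
Hana is living and takes 1/5.
Emiko predeceased; the 1/5 allotted to Emiko's branch passes to Emiko's issue by representation.
The 1/5 is divided into 3 equal shares of 1/15 among Umeko, Ryo, Isamu.
Umeko is living and takes 1/15.
Ryo predeceased; the 1/15 allotted to Ryo's branch passes to Ryo's issue by representation.
The 1/15 is divided into 2 equal shares of 1/30 among Reiko, Chiyo.
Reiko predeceased; the 1/30 allotted to Reiko's branch passes to Reiko's issue by representation.
The 1/30 is divided into 4 equal shares of 1/120 among Mariko, Takeshi, Sachiko, Midori.
Mariko is living and takes 1/120.
Takeshi is living and takes 1/120.
Sachiko is living and takes 1/120.
Midori is living and takes 1/120.
Chiyo is living and takes 1/30.
Isamu is living and takes 1/15.

Chiyo 1/30; Hana 1/5; Isamu 1/15; Junko 1/20; Kaede 1/5; Kenji 1/40; Mariko 1/120; Midori 1/120; Noboru 1/5; Sachiko 1/120; Satoshi 1/20; Takeshi 1/120; Umeko 1/15; Yori 1/40; Yoshiko 1/20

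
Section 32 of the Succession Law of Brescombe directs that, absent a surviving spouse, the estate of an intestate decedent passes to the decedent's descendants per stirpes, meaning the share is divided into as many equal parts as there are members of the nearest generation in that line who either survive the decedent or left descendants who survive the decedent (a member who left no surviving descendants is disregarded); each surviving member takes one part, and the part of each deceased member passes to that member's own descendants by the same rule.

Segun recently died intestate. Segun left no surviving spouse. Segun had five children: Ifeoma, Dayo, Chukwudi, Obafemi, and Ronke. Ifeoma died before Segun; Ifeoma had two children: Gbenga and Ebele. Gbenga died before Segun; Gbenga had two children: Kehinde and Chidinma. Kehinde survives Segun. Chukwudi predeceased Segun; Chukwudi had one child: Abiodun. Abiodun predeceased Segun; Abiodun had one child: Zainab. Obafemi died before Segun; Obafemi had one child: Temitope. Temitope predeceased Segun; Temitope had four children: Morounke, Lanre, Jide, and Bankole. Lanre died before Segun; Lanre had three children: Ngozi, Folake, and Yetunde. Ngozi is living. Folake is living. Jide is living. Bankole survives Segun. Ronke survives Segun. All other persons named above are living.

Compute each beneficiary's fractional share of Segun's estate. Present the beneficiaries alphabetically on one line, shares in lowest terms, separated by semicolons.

Bankole 1/20; Chidinma 1/20; Dayo 1/5; Ebele 1/10; Folake 1/60; Jide 1/20; Kehinde 1/20; Morounke 1/20; Ngozi 1/60; Ronke 1/5; Yetunde 1/60; Zainab 1/5

There is no surviving spouse, so the entire estate passes to Segun's descendants per stirpes.
The estate is divided into 5 equal shares of 1/5 among Ifeoma, Dayo, Chukwudi, Obafemi, Ronke.
Ifeoma predeceased; the 1/5 allotted to Ifeoma's branch passes to Ifeoma's issue by representation.
The 1/5 is divided into 2 equal shares of 1/10 among Gbenga, Ebele.
Gbenga predeceased; the 1/10 allotted to Gbenga's branch passes to Gbenga's issue by representation.
The 1/10 is divided into 2 equal shares of 1/20 among Kehinde, Chidinma.
Kehinde is living and takes 1/20.
Chidinma is living and takes 1/20.
Ebele is living and takes 1/10.
Dayo is living and takes 1/5.
Chukwudi predeceased; the 1/5 allotted to Chukwudi's branch passes to Chukwudi's issue by representation.
Abiodun's line is the sole branch at this level, so the full 1/5 passes to Abiodun's issue by representation.
Zainab is the sole taker at this level and receives the full 1/5.
Obafemi predeceased; the 1/5 allotted to Obafemi's branch passes to Obafemi's issue by representation.
Temitope's line is the sole branch at this level, so the full 1/5 passes to Temitope's issue by representation.
The 1/5 is divided into 4 equal shares of 1/20 among Morounke, Lanre, Jide, Bankole.
Morounke is living and takes 1/20.
Lanre predeceased; the 1/20 allotted to Lanre's branch passes to Lanre's issue by representation.
The 1/20 is divided into 3 equal shares of 1/60 among Ngozi, Folake, Yetunde.
Ngozi is living and takes 1/60.
Folake is living and takes 1/60.
Yetunde is living and takes 1/60.
Jide is living and takes 1/20.
Bankole is living and takes 1/20.
Ronke is living and takes 1/5.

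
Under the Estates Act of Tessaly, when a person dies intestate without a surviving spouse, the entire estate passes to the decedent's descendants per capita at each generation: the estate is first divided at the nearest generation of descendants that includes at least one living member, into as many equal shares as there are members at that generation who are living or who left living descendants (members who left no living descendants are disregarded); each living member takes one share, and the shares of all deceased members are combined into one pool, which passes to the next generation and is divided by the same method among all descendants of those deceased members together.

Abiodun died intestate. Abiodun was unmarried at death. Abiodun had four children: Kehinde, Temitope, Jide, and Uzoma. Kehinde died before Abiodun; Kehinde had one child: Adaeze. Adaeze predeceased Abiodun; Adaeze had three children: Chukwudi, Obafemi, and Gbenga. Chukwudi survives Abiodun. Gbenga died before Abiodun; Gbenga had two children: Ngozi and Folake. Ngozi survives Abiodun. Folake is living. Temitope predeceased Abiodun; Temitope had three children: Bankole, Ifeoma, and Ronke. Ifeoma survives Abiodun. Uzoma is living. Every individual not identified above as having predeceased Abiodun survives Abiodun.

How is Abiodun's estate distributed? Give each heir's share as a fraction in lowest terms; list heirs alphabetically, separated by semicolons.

Bankole 1/8; Chukwudi 1/24; Folake 1/48; Ifeoma 1/8; Jide 1/4; Ngozi 1/48; Obafemi 1/24; Ronke 1/8; Uzoma 1/4

There is no surviving spouse, so the entire estate passes to Abiodun's descendants per capita at each generation.
At generation 1 (Kehinde, Temitope, Jide, Uzoma) there are 4 shares of (1)/4 = 1/4 each.
Living: Jide and Uzoma — each takes 1/4.
Deceased: Kehinde and Temitope. Their combined 1/2 is pooled and carried to generation 2.
At generation 2 (Adaeze, Bankole, Ifeoma, Ronke) there are 4 shares of (1/2)/4 = 1/8 each.
Living: Bankole, Ifeoma, and Ronke — each takes 1/8.
Deceased: Adaeze. That 1/8 share is carried to generation 3.
At generation 3 (Chukwudi, Obafemi, Gbenga) there are 3 shares of (1/8)/3 = 1/24 each.
Living: Chukwudi and Obafemi — each takes 1/24.
Deceased: Gbenga. That 1/24 share is carried to generation 4.
At generation 4 (Ngozi, Folake) there are 2 shares of (1/24)/2 = 1/48 each.
Living: Ngozi and Folake — each takes 1/48.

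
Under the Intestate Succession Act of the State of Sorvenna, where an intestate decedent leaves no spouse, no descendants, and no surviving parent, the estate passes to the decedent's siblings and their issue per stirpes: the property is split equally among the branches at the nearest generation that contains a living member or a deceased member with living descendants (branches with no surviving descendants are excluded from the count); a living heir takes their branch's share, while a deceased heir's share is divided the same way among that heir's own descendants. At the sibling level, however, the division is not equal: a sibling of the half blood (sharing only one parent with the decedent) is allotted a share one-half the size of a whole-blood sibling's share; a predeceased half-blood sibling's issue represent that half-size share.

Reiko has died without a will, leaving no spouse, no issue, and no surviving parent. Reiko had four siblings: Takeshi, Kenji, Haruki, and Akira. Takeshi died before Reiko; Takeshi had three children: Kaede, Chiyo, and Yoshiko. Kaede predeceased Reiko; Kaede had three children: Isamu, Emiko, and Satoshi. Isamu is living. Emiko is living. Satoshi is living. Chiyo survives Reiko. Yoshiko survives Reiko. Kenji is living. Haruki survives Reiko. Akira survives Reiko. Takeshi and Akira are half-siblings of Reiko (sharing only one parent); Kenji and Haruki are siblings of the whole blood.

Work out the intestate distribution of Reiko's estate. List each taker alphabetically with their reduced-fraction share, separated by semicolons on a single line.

No spouse, descendants, or parent survives, so the estate passes to Reiko's siblings per stirpes.
Half-blood siblings count for one-half the weight of whole-blood siblings at the initial division.
Dividing 1 in proportion to weights (total weight 3): Takeshi (weight 1/2) → 1/6; Kenji (weight 1) → 1/3; Haruki (weight 1) → 1/3; Akira (weight 1/2) → 1/6.
Takeshi predeceased; the 1/6 allotted to Takeshi's branch passes to Takeshi's issue by representation.
The 1/6 is divided into 3 equal shares of 1/18 among Kaede, Chiyo, Yoshiko.
Kaede predeceased; the 1/18 allotted to Kaede's branch passes to Kaede's issue by representation.
The 1/18 is divided into 3 equal shares of 1/54 among Isamu, Emiko, Satoshi.
Isamu is living and takes 1/54.
Emiko is living and takes 1/54.
Satoshi is living and takes 1/54.
Chiyo is living and takes 1/18.
Yoshiko is living and takes 1/18.
Kenji is living and takes 1/3.
Haruki is living and takes 1/3.
Akira is living and takes 1/6.

Akira 1/6; Chiyo 1/18; Emiko 1/54; Haruki 1/3; Isamu 1/54; Kenji 1/3; Satoshi 1/54; Yoshiko 1/18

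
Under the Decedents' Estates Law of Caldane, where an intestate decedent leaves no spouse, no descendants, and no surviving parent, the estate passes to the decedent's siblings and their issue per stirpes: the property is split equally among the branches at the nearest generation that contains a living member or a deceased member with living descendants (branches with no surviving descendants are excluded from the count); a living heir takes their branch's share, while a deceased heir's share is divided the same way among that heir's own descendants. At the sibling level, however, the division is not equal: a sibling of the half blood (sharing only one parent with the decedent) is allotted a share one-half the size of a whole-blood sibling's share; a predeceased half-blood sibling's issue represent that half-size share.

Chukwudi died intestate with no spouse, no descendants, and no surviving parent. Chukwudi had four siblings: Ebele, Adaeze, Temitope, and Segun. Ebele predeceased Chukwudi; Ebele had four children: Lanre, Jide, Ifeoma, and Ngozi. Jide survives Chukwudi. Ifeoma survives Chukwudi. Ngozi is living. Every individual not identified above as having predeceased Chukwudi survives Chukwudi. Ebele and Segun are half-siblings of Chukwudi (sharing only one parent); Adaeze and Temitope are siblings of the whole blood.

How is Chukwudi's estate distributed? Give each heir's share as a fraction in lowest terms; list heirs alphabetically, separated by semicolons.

No spouse, descendants, or parent survives, so the estate passes to Chukwudi's siblings per stirpes.
Half-blood siblings count for one-half the weight of whole-blood siblings at the initial division.
Dividing 1 in proportion to weights (total weight 3): Ebele (weight 1/2) → 1/6; Adaeze (weight 1) → 1/3; Temitope (weight 1) → 1/3; Segun (weight 1/2) → 1/6.
Ebele predeceased; the 1/6 allotted to Ebele's branch passes to Ebele's issue by representation.
The 1/6 is divided into 4 equal shares of 1/24 among Lanre, Jide, Ifeoma, Ngozi.
Lanre is living and takes 1/24.
Jide is living and takes 1/24.
Ifeoma is living and takes 1/24.
Ngozi is living and takes 1/24.
Adaeze is living and takes 1/3.
Temitope is living and takes 1/3.
Segun is living and takes 1/6.

Adaeze 1/3; Ifeoma 1/24; Jide 1/24; Lanre 1/24; Ngozi 1/24; Segun 1/6; Temitope 1/3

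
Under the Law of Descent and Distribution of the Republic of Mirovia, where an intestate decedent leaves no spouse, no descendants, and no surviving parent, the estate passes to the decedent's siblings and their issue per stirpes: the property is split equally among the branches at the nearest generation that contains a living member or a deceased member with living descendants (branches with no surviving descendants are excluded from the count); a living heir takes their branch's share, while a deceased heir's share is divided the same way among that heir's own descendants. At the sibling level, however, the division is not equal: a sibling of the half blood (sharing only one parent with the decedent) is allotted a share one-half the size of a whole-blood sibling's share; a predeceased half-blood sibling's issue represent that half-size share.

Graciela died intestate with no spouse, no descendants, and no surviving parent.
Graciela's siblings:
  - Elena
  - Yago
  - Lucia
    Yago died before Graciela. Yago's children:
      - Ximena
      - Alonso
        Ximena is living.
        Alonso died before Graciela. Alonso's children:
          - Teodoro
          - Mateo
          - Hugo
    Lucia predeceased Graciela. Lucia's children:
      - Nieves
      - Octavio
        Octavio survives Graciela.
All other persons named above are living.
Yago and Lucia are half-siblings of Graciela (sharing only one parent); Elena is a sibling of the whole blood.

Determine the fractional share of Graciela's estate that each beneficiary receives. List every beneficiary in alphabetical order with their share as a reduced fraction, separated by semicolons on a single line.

Elena 1/2; Hugo 1/24; Mateo 1/24; Nieves 1/8; Octavio 1/8; Teodoro 1/24; Ximena 1/8

No spouse, descendants, or parent survives, so the estate passes to Graciela's siblings per stirpes.
Half-blood siblings count for one-half the weight of whole-blood siblings at the initial division.
Dividing 1 in proportion to weights (total weight 2): Elena (weight 1) → 1/2; Yago (weight 1/2) → 1/4; Lucia (weight 1/2) → 1/4.
Elena is living and takes 1/2.
Yago predeceased; the 1/4 allotted to Yago's branch passes to Yago's issue by representation.
The 1/4 is divided into 2 equal shares of 1/8 among Ximena, Alonso.
Ximena is living and takes 1/8.
Alonso predeceased; the 1/8 allotted to Alonso's branch passes to Alonso's issue by representation.
The 1/8 is divided into 3 equal shares of 1/24 among Teodoro, Mateo, Hugo.
Teodoro is living and takes 1/24.
Mateo is living and takes 1/24.
Hugo is living and takes 1/24.
Lucia predeceased; the 1/4 allotted to Lucia's branch passes to Lucia's issue by representation.
The 1/4 is divided into 2 equal shares of 1/8 among Nieves, Octavio.
Nieves is living and takes 1/8.
Octavio is living and takes 1/8.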